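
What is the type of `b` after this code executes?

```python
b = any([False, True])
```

any() returns bool

bool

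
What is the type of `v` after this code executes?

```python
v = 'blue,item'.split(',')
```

str.split() returns list

list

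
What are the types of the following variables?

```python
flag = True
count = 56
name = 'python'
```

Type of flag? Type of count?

flag is bool; count is int

bool, int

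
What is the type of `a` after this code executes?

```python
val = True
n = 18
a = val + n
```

bool + int returns int (True is 1, so 1 + 18 = 19)

int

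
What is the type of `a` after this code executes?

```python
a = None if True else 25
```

Ternary: condition is True, if branch (None) taken → NoneType

NoneType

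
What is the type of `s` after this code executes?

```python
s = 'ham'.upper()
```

str.upper() returns str

str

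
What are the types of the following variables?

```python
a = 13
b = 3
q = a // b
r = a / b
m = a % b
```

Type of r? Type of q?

int / int returns float; int // int returns int

float, int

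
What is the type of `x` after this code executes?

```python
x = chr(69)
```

chr() returns str (single character)

str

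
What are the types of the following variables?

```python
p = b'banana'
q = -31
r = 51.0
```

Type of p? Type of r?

p is bytes; r is float

bytes, float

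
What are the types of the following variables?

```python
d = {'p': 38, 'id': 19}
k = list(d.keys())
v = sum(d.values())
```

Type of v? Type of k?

sum of int values returns int; list(...) returns list

int, list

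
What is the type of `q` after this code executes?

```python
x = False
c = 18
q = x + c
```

bool + int returns int (False is 0, so 0 + 18 = 18)

int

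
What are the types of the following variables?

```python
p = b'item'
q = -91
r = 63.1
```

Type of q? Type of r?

q is int; r is float

int, float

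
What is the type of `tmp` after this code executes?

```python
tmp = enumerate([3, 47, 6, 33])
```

enumerate() returns an enumerate iterator object

enumerate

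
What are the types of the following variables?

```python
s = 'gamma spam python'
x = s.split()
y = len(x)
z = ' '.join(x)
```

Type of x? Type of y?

str.split() returns list; len() returns int

list, int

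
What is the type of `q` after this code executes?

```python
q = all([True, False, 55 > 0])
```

all() returns bool

bool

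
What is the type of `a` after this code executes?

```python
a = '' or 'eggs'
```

'or' returns first truthy value ('eggs', which is str)

str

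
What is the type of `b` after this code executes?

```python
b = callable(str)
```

callable() returns bool

bool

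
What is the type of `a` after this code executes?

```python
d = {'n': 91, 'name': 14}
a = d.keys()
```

.keys() returns a dict_keys view object

dict_keys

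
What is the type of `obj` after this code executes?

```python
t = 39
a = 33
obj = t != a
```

Comparison operators return bool

bool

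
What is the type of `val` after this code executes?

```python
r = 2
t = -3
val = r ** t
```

int ** negative int returns float

float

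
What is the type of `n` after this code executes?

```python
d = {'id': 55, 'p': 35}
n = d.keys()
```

.keys() returns a dict_keys view object

dict_keys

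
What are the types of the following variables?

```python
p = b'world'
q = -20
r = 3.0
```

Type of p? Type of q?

p is bytes; q is int

bytes, int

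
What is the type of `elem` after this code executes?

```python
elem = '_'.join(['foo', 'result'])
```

str.join() returns str

str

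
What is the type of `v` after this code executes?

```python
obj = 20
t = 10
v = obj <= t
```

Comparison operators return bool

bool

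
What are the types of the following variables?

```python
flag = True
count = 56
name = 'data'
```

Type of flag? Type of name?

flag is bool; name is str

bool, str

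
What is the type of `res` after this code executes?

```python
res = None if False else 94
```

Ternary: condition is False, else branch (94) taken → int

int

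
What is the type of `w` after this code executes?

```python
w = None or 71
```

'or' with None returns the other value (71, int)

int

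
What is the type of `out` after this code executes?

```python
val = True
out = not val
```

'not' always returns bool

bool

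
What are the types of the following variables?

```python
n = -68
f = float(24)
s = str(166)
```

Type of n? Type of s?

n is int; s is str

int, str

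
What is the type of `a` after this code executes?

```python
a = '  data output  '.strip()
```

str.strip() returns str

str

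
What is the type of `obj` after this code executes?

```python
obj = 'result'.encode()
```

str.encode() returns bytes

bytes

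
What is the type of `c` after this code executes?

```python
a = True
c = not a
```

'not' always returns bool

bool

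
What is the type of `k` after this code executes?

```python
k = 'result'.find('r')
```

str.find() returns int (index, or -1)

int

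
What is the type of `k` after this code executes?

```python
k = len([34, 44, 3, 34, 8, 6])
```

len() always returns int

int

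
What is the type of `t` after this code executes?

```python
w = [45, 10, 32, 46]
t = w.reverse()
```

list.reverse() returns None

NoneType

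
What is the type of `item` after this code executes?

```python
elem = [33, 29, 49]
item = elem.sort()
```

list.sort() returns None (sorts in place)

NoneType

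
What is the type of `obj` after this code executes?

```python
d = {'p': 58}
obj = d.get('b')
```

dict.get() returns None when key 'b' is not found and no default given

NoneType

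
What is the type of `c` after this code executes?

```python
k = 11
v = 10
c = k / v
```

int / int always returns float in Python 3 (11 / 10 = 1.1)

float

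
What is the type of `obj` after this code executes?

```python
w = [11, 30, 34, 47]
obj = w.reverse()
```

list.reverse() returns None

NoneType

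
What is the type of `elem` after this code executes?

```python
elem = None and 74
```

'and' returns first falsy value (None)

NoneType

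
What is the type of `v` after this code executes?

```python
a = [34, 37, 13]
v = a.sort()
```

list.sort() returns None (sorts in place)

NoneType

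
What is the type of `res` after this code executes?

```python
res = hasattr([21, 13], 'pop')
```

hasattr() returns bool

bool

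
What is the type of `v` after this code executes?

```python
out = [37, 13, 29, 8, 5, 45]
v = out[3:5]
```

Slicing a list always returns a list

list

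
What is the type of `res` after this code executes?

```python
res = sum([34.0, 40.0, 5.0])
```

sum() of floats returns float

float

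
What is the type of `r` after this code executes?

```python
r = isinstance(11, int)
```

isinstance() returns bool

bool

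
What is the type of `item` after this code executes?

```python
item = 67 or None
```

'or' returns first truthy value (67, int)

int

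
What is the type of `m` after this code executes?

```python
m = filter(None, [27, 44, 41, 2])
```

filter() returns a filter iterator object

filter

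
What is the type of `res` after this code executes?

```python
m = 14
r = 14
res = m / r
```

int / int always returns float in Python 3 (14 / 14 = 1)

float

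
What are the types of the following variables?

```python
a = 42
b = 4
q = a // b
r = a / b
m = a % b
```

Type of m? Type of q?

int % int returns int; int // int returns int

int, int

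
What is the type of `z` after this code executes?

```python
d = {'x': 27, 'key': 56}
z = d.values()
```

.values() returns a dict_values view object

dict_values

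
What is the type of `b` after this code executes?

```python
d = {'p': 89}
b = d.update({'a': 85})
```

dict.update() returns None

NoneType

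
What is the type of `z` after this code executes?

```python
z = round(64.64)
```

round() with no ndigits arg returns int

int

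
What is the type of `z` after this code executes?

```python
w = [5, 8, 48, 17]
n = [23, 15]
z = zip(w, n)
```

zip() returns a zip iterator object

zip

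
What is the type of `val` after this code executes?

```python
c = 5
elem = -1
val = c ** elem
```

int ** negative int returns float

float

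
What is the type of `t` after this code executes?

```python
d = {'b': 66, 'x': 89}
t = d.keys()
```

.keys() returns a dict_keys view object

dict_keys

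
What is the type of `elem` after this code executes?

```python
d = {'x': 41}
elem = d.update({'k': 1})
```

dict.update() returns None

NoneType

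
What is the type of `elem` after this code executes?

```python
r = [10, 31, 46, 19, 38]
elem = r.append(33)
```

list.append() returns None (mutates in place)

NoneType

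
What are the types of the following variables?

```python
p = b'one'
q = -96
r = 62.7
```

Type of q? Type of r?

q is int; r is float

int, float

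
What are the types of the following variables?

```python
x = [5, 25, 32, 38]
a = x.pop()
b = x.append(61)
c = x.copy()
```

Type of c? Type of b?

list.copy() returns list; list.append() returns None

list, NoneType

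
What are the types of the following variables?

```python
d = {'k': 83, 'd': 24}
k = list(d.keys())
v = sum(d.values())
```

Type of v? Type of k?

sum of int values returns int; list(...) returns list

int, list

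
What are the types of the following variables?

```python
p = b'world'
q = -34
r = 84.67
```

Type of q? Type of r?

q is int; r is float

int, float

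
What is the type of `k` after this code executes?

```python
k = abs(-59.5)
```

abs() of float returns float

float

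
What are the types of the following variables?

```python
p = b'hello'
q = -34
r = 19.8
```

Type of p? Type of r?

p is bytes; r is float

bytes, float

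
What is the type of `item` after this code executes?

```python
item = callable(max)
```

callable() returns bool

bool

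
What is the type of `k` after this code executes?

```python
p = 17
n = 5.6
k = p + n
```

int + float returns float (17 + 5.6 = 22.6)

float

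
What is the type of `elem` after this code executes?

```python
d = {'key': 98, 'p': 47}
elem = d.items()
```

dict.items() returns a dict_items view

dict_items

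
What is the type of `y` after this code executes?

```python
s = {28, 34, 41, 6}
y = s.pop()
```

Popping from a set of ints returns int

int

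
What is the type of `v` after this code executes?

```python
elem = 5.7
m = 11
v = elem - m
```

float - int returns float (5.7 - 11 = -5.3)

float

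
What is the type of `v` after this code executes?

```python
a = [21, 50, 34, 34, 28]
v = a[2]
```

Indexing a list of ints returns int (a[2] = 34)

int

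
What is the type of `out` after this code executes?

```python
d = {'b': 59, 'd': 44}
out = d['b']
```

Accessing dict[str, int] with key 'b' returns int value 59

int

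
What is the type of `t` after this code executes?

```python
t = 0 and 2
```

'and' returns the first falsy value (0, which is int)

int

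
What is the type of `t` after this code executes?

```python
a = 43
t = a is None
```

'is' comparison returns bool

bool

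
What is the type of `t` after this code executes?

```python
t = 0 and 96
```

'and' returns the first falsy value (0, which is int)

int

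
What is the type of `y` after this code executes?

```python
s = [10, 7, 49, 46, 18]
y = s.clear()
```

list.clear() returns None

NoneType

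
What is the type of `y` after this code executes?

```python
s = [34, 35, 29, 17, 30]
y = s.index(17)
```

list.index() returns int

int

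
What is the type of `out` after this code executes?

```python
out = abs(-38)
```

abs() of int returns int

int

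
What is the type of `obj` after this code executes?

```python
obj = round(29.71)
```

round() with no ndigits arg returns int

int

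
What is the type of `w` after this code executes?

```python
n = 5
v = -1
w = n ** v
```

int ** negative int returns float

float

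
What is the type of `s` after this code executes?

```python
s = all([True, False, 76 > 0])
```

all() returns bool

bool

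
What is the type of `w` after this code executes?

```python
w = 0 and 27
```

'and' returns the first falsy value (0, which is int)

int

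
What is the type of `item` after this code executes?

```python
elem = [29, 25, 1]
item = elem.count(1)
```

list.count() returns int

int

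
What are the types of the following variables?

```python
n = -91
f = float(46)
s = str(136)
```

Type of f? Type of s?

f is float; s is str

float, str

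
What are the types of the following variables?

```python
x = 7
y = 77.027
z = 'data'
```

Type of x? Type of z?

x is int; z is str

int, str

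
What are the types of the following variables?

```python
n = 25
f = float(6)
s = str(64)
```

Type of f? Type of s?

f is float; s is str

float, str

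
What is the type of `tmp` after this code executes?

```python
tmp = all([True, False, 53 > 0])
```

all() returns bool

bool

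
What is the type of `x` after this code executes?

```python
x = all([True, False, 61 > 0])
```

all() returns bool

bool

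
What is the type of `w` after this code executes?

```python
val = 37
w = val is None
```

'is' comparison returns bool

bool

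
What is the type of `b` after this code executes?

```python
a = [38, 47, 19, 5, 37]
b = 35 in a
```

'in' operator returns bool

bool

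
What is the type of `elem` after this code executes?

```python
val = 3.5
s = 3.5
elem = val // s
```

float // float returns float (floor division preserves float type)

float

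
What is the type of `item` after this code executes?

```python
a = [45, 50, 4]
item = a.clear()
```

list.clear() returns None

NoneType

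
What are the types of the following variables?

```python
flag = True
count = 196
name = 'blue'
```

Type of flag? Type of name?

flag is bool; name is str

bool, str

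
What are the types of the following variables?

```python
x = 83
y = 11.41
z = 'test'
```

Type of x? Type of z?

x is int; z is str

int, str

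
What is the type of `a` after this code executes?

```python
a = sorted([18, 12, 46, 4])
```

sorted() always returns list

list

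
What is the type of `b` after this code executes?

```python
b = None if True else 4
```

Ternary: condition is True, if branch (None) taken → NoneType

NoneType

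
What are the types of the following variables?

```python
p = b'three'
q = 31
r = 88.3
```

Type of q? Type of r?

q is int; r is float

int, float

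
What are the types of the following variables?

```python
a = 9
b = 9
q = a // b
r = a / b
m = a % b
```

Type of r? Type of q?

int / int returns float; int // int returns int

float, int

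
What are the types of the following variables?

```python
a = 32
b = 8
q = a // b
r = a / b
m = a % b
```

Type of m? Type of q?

int % int returns int; int // int returns int

int, int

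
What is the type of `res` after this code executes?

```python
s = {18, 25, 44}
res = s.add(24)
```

set.add() returns None (mutates in place)

NoneType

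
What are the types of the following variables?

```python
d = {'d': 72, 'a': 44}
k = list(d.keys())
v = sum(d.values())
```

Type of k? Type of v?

list(...) returns list; sum of int values returns int

list, int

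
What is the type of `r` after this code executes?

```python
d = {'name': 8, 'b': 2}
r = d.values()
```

.values() returns a dict_values view object

dict_values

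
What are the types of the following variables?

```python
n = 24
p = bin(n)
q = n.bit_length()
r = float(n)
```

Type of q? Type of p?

int.bit_length() returns int; bin() returns str

int, str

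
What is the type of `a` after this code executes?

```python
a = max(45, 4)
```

max() of ints returns int

int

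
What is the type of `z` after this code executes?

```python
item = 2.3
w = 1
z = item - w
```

float - int returns float (2.3 - 1 = 1.3)

float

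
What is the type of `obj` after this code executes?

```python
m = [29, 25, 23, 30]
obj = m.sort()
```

list.sort() returns None (sorts in place)

NoneType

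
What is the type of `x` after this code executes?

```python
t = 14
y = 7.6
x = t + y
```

int + float returns float (14 + 7.6 = 21.6)

float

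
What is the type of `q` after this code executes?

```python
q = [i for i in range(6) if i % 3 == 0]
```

A list comprehension [...] produces a list

list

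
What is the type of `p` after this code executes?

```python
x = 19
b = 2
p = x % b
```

int % int returns int (19 % 2 = 1)

int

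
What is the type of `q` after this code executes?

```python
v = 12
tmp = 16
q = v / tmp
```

int / int always returns float in Python 3 (12 / 16 = 0.75)

float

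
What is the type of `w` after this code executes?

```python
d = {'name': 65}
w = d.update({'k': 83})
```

dict.update() returns None

NoneType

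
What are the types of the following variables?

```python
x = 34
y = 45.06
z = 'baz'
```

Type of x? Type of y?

x is int; y is float

int, float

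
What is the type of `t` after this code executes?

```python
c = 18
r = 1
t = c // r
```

int // int returns int (18 // 1 = 18)

int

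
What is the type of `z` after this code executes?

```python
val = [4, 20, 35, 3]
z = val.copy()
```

list.copy() returns list

list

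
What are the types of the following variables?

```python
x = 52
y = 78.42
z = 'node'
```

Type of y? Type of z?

y is float; z is str

float, str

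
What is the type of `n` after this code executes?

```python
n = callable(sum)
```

callable() returns bool

bool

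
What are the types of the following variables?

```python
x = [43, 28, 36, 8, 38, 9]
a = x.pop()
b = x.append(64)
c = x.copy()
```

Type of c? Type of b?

list.copy() returns list; list.append() returns None

list, NoneType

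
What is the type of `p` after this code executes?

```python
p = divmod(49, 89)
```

divmod() returns a tuple (quotient, remainder)

tuple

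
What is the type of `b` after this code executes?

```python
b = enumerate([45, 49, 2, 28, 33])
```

enumerate() returns an enumerate iterator object

enumerate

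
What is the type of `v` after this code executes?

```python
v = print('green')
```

print() returns None

NoneType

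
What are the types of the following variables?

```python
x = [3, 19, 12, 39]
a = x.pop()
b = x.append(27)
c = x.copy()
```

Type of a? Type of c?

list.pop() returns the element (int); list.copy() returns list

int, list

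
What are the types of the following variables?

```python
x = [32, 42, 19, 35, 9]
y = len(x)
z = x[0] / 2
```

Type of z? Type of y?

int / int returns float; len() returns int

float, int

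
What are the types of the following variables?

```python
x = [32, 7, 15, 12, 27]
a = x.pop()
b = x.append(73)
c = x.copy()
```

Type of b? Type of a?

list.append() returns None; list.pop() returns the element (int)

NoneType, int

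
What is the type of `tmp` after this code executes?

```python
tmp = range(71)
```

range() returns a range object

range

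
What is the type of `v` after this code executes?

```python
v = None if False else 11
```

Ternary: condition is False, else branch (11) taken → int

int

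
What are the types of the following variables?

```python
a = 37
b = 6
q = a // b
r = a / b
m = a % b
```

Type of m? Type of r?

int % int returns int; int / int returns float

int, float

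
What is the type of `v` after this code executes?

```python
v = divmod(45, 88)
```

divmod() returns a tuple (quotient, remainder)

tuple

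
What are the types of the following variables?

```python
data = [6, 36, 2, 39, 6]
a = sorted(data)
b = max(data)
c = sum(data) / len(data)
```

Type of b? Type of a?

max of ints returns int; sorted() returns list

int, list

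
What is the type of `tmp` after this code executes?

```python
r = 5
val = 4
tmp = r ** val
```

int ** positive int returns int (5 ** 4 = 625)

int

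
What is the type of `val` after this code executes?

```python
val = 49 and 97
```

'and' returns the last value when all truthy (97, which is int)

int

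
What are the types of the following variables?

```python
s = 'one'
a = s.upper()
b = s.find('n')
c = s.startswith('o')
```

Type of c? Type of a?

str.startswith() returns bool; str.upper() returns str

bool, str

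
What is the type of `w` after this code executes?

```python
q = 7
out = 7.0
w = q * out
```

int * float returns float (7 * 7.0 = 49.0)

float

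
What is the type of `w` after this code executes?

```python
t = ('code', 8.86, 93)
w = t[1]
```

Index 1 of tuple is 8.86 which is float

float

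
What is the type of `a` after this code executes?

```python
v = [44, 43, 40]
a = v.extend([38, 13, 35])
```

list.extend() returns None

NoneType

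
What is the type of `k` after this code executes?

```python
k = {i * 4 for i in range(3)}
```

A set comprehension {expr for x in iterable} produces a set

set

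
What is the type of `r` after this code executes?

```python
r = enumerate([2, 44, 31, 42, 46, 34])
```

enumerate() returns an enumerate iterator object

enumerate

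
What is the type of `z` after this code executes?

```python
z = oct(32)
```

oct() returns str representation

str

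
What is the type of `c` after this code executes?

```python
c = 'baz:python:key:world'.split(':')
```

str.split() returns list

list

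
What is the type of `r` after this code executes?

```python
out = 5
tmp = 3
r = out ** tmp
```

int ** positive int returns int (5 ** 3 = 125)

int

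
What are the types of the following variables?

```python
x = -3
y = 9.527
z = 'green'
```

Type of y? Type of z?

y is float; z is str

float, str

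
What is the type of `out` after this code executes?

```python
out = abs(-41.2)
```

abs() of float returns float

float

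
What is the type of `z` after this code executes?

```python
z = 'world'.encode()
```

str.encode() returns bytes

bytes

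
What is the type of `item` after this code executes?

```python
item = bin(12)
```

bin() returns str representation

str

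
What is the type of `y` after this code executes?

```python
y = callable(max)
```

callable() returns bool

bool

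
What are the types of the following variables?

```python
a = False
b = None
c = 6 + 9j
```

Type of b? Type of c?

b is NoneType; c is complex

NoneType, complex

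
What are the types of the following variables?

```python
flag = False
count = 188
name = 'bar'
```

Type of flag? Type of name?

flag is bool; name is str

bool, str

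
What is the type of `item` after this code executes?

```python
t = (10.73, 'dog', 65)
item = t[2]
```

Index 2 of tuple is 65 which is int

int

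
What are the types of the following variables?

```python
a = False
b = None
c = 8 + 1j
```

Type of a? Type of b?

a is bool; b is NoneType

bool, NoneType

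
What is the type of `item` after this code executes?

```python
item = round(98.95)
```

round() with no ndigits arg returns int

int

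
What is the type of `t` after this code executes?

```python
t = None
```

None has type NoneType

NoneType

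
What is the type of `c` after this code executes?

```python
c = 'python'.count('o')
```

str.count() returns int

int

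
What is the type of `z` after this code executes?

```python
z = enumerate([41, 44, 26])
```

enumerate() returns an enumerate iterator object

enumerate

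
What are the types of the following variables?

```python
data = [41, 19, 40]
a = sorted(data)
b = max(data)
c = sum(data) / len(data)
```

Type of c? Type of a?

int / int returns float; sorted() returns list

float, list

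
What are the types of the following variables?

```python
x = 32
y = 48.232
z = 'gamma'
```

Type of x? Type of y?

x is int; y is float

int, float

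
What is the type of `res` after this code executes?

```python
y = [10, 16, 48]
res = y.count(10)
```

list.count() returns int

int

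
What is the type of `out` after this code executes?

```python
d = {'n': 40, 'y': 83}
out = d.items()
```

dict.items() returns a dict_items view

dict_items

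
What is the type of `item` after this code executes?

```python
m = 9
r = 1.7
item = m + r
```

int + float returns float (9 + 1.7 = 10.7)

float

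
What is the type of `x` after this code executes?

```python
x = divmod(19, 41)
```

divmod() returns a tuple (quotient, remainder)

tuple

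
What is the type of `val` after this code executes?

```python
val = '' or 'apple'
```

'or' returns first truthy value ('apple', which is str)

str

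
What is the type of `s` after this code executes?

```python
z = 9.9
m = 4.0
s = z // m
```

float // float returns float (floor division preserves float type)

float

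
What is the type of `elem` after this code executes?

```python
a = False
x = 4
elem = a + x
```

bool + int returns int (False is 0, so 0 + 4 = 4)

int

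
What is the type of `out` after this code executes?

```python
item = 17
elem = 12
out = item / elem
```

int / int always returns float in Python 3 (17 / 12 = 1.41667)

float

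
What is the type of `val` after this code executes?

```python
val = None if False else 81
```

Ternary: condition is False, else branch (81) taken → int

int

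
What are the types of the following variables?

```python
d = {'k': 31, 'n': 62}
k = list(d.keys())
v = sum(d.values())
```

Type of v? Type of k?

sum of int values returns int; list(...) returns list

int, list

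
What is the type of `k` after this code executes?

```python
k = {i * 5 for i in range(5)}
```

A set comprehension {expr for x in iterable} produces a set

set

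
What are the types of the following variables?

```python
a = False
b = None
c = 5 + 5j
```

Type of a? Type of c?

a is bool; c is complex

bool, complex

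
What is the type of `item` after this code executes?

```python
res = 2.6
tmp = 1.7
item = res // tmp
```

float // float returns float (floor division preserves float type)

float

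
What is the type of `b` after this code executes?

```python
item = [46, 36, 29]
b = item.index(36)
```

list.index() returns int

int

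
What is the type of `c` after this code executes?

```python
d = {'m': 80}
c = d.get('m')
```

dict.get() returns the value (int) when key is found

int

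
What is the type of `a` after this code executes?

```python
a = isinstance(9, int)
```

isinstance() returns bool

bool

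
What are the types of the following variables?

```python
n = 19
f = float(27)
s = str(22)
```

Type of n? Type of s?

n is int; s is str

int, str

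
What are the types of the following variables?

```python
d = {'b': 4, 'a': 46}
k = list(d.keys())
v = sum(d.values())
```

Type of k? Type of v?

list(...) returns list; sum of int values returns int

list, int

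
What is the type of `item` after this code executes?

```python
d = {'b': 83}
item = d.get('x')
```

dict.get() returns None when key 'x' is not found and no default given

NoneType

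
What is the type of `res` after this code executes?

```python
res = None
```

None has type NoneType

NoneType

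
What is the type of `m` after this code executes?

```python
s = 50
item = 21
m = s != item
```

Comparison operators return bool

bool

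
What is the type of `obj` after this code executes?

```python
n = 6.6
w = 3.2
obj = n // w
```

float // float returns float (floor division preserves float type)

float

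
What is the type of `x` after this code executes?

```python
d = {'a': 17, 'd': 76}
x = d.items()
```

dict.items() returns a dict_items view

dict_items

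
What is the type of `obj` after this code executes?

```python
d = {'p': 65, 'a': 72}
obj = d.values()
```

.values() returns a dict_values view object

dict_values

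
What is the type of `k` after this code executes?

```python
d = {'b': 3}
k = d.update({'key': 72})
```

dict.update() returns None

NoneType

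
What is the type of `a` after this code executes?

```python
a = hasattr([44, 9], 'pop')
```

hasattr() returns bool

bool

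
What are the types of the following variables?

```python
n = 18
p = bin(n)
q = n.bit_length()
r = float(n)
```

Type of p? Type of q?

bin() returns str; int.bit_length() returns int

str, int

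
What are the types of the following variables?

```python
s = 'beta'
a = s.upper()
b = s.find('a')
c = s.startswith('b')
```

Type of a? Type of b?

str.upper() returns str; str.find() returns int

str, int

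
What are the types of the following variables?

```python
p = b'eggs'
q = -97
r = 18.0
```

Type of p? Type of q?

p is bytes; q is int

bytes, int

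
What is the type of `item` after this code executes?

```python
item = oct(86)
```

oct() returns str representation

str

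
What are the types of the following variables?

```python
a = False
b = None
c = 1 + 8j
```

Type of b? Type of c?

b is NoneType; c is complex

NoneType, complex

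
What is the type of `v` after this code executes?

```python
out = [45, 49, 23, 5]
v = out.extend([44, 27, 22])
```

list.extend() returns None

NoneType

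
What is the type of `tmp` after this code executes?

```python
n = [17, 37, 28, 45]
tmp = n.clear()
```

list.clear() returns None

NoneType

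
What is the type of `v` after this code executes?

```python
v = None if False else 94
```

Ternary: condition is False, else branch (94) taken → int

int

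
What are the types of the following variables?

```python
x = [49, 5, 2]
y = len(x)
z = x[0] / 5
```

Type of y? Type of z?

len() returns int; int / int returns float

int, float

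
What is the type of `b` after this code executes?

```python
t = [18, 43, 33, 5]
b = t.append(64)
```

list.append() returns None (mutates in place)

NoneType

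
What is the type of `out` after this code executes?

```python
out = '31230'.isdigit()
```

str.isdigit() returns bool

bool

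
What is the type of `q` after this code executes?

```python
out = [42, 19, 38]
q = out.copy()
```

list.copy() returns list

list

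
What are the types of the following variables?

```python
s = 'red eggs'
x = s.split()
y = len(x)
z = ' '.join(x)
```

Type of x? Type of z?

str.split() returns list; str.join() returns str

list, str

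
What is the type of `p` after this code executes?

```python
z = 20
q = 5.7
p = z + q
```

int + float returns float (20 + 5.7 = 25.7)

float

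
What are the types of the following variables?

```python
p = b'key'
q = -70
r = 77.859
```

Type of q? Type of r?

q is int; r is float

int, float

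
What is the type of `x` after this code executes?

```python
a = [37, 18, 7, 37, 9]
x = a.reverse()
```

list.reverse() returns None

NoneType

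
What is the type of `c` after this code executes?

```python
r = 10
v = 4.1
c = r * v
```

int * float returns float (10 * 4.1 = 41.0)

float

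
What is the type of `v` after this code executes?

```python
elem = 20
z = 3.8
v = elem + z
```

int + float returns float (20 + 3.8 = 23.8)

float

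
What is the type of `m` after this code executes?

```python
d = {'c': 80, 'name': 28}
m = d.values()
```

.values() returns a dict_values view object

dict_values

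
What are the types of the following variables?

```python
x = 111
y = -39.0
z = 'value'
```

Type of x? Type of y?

x is int; y is float

int, float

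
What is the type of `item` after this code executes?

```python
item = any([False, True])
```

any() returns bool

bool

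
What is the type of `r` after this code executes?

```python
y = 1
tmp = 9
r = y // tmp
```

int // int returns int (1 // 9 = 0)

int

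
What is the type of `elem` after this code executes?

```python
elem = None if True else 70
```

Ternary: condition is True, if branch (None) taken → NoneType

NoneType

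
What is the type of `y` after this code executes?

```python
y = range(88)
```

range() returns a range object

range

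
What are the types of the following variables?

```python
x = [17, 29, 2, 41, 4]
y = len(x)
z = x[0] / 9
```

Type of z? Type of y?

int / int returns float; len() returns int

float, int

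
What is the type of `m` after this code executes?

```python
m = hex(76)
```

hex() returns str representation

str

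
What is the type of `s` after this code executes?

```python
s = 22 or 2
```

'or' returns the first truthy value (22, which is int)

int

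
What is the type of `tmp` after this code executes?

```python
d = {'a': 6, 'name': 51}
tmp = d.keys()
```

.keys() returns a dict_keys view object

dict_keys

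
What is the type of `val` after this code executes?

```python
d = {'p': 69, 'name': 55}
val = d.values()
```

.values() returns a dict_values view object

dict_values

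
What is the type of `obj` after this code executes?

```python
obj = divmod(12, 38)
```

divmod() returns a tuple (quotient, remainder)

tuple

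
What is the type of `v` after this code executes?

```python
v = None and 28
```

'and' returns first falsy value (None)

NoneType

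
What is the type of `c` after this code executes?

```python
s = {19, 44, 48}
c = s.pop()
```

Popping from a set of ints returns int

int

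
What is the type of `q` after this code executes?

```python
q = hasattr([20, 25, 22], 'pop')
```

hasattr() returns bool

bool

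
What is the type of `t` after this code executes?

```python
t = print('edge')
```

print() returns None

NoneType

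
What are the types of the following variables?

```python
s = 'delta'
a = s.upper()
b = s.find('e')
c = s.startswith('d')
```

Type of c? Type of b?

str.startswith() returns bool; str.find() returns int

bool, int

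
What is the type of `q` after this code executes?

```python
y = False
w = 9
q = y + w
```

bool + int returns int (False is 0, so 0 + 9 = 9)

int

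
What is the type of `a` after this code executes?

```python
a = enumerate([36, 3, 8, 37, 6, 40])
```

enumerate() returns an enumerate iterator object

enumerate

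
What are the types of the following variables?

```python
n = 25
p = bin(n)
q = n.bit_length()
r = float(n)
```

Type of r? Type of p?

float() returns float; bin() returns str

float, str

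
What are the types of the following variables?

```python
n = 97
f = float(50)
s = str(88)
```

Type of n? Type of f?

n is int; f is float

int, float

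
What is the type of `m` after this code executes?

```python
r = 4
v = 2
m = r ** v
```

int ** positive int returns int (4 ** 2 = 16)

int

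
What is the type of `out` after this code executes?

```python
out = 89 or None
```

'or' returns first truthy value (89, int)

int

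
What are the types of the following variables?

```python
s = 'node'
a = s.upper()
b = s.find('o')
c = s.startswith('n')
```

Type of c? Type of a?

str.startswith() returns bool; str.upper() returns str

bool, str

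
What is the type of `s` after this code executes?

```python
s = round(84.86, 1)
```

round() with ndigits arg returns float

float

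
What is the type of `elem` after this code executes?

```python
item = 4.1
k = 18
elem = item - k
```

float - int returns float (4.1 - 18 = -13.9)

float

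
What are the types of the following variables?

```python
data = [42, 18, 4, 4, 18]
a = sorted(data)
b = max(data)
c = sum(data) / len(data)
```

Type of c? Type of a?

int / int returns float; sorted() returns list

float, list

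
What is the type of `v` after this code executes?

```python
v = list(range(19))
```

list(range(...)) returns list

list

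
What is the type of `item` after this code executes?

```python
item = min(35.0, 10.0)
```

min() of floats returns float

float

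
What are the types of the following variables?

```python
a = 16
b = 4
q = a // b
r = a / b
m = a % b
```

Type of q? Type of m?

int // int returns int; int % int returns int

int, int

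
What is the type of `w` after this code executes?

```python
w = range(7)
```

range() returns a range object

range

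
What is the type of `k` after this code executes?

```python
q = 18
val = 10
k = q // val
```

int // int returns int (18 // 10 = 1)

int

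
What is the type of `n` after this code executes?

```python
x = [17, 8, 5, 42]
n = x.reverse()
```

list.reverse() returns None

NoneType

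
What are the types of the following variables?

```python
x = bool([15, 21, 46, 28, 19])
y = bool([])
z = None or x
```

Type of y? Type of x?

bool() returns bool; bool() returns bool

bool, bool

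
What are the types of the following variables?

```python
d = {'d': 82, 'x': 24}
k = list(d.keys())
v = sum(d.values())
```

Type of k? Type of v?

list(...) returns list; sum of int values returns int

list, int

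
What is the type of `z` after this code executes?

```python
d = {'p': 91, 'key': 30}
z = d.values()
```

.values() returns a dict_values view object

dict_values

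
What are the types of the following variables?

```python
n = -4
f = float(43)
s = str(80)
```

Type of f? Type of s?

f is float; s is str

float, str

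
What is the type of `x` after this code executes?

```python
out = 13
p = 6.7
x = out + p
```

int + float returns float (13 + 6.7 = 19.7)

float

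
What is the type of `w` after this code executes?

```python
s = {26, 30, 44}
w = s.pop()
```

Popping from a set of ints returns int

int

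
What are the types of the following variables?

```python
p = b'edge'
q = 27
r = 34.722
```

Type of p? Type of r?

p is bytes; r is float

bytes, float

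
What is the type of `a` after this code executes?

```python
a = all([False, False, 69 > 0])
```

all() returns bool

bool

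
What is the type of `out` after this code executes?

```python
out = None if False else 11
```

Ternary: condition is False, else branch (11) taken → int

int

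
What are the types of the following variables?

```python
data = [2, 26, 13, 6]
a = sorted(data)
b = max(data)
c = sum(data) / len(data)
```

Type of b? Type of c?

max of ints returns int; int / int returns float

int, float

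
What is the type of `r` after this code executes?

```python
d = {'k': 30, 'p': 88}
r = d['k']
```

Accessing dict[str, int] with key 'k' returns int value 30

int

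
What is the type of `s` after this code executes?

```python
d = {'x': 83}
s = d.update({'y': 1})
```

dict.update() returns None

NoneType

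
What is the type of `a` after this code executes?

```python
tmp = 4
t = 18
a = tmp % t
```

int % int returns int (4 % 18 = 4)

int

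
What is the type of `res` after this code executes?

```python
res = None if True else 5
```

Ternary: condition is True, if branch (None) taken → NoneType

NoneType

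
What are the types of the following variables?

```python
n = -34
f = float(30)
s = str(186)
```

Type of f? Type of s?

f is float; s is str

float, str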